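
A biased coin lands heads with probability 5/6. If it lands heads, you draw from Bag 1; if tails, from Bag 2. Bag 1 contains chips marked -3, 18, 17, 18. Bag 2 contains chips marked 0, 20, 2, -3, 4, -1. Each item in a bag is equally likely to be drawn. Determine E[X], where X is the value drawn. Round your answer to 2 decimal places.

E[X | Bag 1] = (-3 + 18 + 17 + 18)/4 = 25/2
E[X | Bag 2] = (0 + 20 + 2 − 3 + 4 − 1)/6 = 11/3
E[X] = (5/6)·25/2 + (1/6)·11/3 = 397/36 ≈ 11.03

11.03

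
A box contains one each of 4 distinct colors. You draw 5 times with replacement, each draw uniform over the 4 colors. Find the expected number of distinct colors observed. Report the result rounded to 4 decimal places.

3.0508

Let Xⱼ=1 if type j appears at least once. P(Xⱼ=1) = 1 − ((4−1)/4)^5 = 781/1024.
E[#distinct] = 4·781/1024 = 781/256.
≈ 3.0508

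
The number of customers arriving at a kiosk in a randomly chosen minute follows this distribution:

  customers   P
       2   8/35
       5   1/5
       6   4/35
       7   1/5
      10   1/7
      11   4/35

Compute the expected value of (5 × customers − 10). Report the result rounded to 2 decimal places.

21.14

E[5x-10] = (8/35)·0 + (1/5)·15 + (4/35)·20 + (1/5)·25 + (1/7)·40 + (4/35)·45
     = 148/7 ≈ 21.14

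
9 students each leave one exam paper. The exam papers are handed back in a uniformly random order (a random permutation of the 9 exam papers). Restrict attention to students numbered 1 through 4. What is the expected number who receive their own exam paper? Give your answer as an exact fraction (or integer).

4/9

Let Xᵢ = 1 if person i gets their own exam paper. For each i, P(Xᵢ=1) = 1/9.
By linearity of expectation, E[X₁+…+X_4] = 4·(1/9) = 4/9.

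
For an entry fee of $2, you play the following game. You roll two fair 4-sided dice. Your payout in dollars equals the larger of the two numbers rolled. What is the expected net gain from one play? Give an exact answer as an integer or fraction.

9/8 dollars

Distribution of the larger of the two numbers rolled: 1 w.p. 1/16, 2 w.p. 3/16, 3 w.p. 5/16, 4 w.p. 7/16
E[payout] = (1/16)·1 + (3/16)·2 + (5/16)·3 + (7/16)·4 = 25/8
Expected profit = 25/8 − 2 = 9/8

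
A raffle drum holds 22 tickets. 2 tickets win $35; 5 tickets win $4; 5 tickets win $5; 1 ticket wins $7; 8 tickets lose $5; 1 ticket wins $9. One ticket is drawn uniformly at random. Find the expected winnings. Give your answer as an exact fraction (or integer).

91/22 dollars

E[payout] = (2/22)·35 + (5/22)·4 + (5/22)·5 + (1/22)·7 + (8/22)·(-5) + (1/22)·9 = 91/22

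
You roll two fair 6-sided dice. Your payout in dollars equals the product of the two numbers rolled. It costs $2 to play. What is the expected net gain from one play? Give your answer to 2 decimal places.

Distribution of the product of the two numbers rolled: 1 w.p. 1/36, 2 w.p. 1/18, 3 w.p. 1/18, 4 w.p. 1/12, 5 w.p. 1/18, 6 w.p. 1/9, …
E[payout] = (1/36)·1 + (1/18)·2 + (1/18)·3 + (1/12)·4 + (1/18)·5 + (1/9)·6 + (1/18)·8 + (1/36)·9 + (1/18)·10 + (1/9)·12 + (1/18)·15 + (1/36)·16 + (1/18)·18 + (1/18)·20 + (1/18)·24 + (1/36)·25 + (1/18)·30 + (1/36)·36 = 49/4
Expected profit = 49/4 − 2 = 41/4 ≈ $10.25

$10.25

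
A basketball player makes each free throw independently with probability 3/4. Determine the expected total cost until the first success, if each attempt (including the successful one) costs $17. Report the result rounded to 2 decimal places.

$22.67

E[#attempts] = 1/p = 4/3; E[cost] = 17·4/3 = 68/3.
≈ 22.67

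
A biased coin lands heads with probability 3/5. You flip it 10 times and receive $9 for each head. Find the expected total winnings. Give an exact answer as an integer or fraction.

$54

E[#heads] = 10·3/5 = 6 (linearity over flips).
E[winnings] = 9·6 = 54.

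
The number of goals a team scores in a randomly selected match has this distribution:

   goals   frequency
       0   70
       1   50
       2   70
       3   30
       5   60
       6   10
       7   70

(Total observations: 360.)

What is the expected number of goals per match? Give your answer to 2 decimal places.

3.14

Total = 360, so P(goals=0) = 70/360, etc.
E[X] = (7/36)·0 + (5/36)·1 + (7/36)·2 + (1/12)·3 + (1/6)·5 + (1/36)·6 + (7/36)·7
     = 113/36 ≈ 3.14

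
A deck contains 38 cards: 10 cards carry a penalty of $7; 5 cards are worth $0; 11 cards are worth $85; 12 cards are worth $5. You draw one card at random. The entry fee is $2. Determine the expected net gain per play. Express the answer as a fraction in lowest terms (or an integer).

849/38 dollars

E[payout] = (10/38)·(-7) + (5/38)·0 + (11/38)·85 + (12/38)·5 = 925/38
Expected profit = 925/38 − 2 = 849/38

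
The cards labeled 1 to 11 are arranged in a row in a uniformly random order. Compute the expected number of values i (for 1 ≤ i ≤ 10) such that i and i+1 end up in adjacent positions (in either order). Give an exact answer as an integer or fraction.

20/11

For each i ∈ {1,…,10}, let Xᵢ = 1 if i and i+1 are adjacent. P(Xᵢ=1) = 2·(11−1)!/11! = 2/11.
By linearity, E[ΣXᵢ] = (10)·(2/11) = 20/11.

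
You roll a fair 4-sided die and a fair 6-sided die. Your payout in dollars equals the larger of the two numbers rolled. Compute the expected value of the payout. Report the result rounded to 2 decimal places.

Distribution of the larger of the two numbers rolled: 1 w.p. 1/24, 2 w.p. 1/8, 3 w.p. 5/24, 4 w.p. 7/24, 5 w.p. 1/6, 6 w.p. 1/6
E[payout] = (1/24)·1 + (1/8)·2 + (5/24)·3 + (7/24)·4 + (1/6)·5 + (1/6)·6 = 47/12
≈ $3.92

$3.92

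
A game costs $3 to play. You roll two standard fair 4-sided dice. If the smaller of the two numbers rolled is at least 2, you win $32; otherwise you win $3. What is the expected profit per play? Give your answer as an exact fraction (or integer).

E[payout] = (7/16)·3 + (9/16)·32 = 309/16
Expected profit = 309/16 − 3 = 261/16

261/16 dollars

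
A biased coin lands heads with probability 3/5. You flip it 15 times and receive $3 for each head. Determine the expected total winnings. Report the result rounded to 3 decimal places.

$27.000

E[#heads] = 15·3/5 = 9 (linearity over flips).
E[winnings] = 3·9 = 27.
≈ 27.000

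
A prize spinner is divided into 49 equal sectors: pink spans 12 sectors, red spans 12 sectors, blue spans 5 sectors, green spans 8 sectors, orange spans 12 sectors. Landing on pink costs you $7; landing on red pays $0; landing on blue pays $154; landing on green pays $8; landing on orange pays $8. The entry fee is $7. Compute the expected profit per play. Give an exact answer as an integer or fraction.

E[payout] = (12/49)·(-7) + (12/49)·0 + (5/49)·154 + (8/49)·8 + (12/49)·8 = 846/49
Expected profit = 846/49 − 7 = 503/49

503/49 dollars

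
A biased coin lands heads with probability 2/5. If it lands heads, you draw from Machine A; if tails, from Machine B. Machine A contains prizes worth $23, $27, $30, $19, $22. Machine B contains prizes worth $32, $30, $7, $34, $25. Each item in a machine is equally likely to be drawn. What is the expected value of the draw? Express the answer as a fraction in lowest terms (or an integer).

626/25 dollars

E[X | Machine A] = (23 + 27 + 30 + 19 + 22)/5 = 121/5
E[X | Machine B] = (32 + 30 + 7 + 34 + 25)/5 = 128/5
E[X] = (2/5)·121/5 + (3/5)·128/5 = 626/25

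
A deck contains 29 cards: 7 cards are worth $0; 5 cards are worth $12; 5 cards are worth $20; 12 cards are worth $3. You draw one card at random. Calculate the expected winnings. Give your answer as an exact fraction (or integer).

E[payout] = (7/29)·0 + (5/29)·12 + (5/29)·20 + (12/29)·3 = 196/29

196/29 dollars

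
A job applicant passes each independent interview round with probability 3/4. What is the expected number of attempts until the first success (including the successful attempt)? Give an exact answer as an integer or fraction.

For a geometric distribution, E[trials] = 1/p = 1/(3/4) = 4/3.

4/3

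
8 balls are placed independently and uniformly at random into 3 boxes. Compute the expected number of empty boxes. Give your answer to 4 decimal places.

Let Xⱼ=1 if box j is empty. P(Xⱼ=1) = ((3-1)/3)^8 = 256/6561.
By linearity, E[#empty] = 3·256/6561 = 256/2187.
≈ 0.1171

0.1171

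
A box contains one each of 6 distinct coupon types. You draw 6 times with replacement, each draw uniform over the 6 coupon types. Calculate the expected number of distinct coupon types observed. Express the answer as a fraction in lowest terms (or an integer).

Let Xⱼ=1 if type j appears at least once. P(Xⱼ=1) = 1 − ((6−1)/6)^6 = 31031/46656.
E[#distinct] = 6·31031/46656 = 31031/7776.

31031/7776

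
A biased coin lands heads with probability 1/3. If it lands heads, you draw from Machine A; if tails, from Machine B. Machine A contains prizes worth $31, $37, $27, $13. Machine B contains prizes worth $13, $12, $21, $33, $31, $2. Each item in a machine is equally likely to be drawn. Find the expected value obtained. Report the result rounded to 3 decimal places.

$21.444

E[X | Machine A] = (31 + 37 + 27 + 13)/4 = 27
E[X | Machine B] = (13 + 12 + 21 + 33 + 31 + 2)/6 = 56/3
E[X] = (1/3)·27 + (2/3)·56/3 = 193/9 ≈ 21.444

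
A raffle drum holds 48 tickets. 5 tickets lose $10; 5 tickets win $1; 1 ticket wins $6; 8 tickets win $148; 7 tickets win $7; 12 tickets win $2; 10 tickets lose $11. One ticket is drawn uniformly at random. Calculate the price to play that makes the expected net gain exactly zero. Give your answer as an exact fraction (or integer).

E[payout] = (5/48)·(-10) + (5/48)·1 + (1/48)·6 + (8/48)·148 + (7/48)·7 + (12/48)·2 + (10/48)·(-11) = 277/12
Fair fee = E[payout] = 277/12

277/12 dollars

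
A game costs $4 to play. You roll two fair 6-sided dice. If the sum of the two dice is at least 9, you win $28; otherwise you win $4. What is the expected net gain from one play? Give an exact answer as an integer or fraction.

E[payout] = (13/18)·4 + (5/18)·28 = 32/3
Expected profit = 32/3 − 4 = 20/3

20/3 dollars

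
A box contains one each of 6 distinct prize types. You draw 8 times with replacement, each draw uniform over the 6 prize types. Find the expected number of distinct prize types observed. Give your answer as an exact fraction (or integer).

Let Xⱼ=1 if type j appears at least once. P(Xⱼ=1) = 1 − ((6−1)/6)^8 = 1288991/1679616.
E[#distinct] = 6·1288991/1679616 = 1288991/279936.

1288991/279936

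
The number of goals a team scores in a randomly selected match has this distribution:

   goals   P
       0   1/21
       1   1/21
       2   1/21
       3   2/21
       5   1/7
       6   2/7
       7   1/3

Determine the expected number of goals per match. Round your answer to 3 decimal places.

E[X] = (1/21)·0 + (1/21)·1 + (1/21)·2 + (2/21)·3 + (1/7)·5 + (2/7)·6 + (1/3)·7
     = 109/21 ≈ 5.190

5.190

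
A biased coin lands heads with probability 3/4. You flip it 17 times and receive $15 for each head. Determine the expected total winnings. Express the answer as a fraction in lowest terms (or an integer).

E[#heads] = 17·3/4 = 51/4 (linearity over flips).
E[winnings] = 15·51/4 = 765/4.

765/4 dollars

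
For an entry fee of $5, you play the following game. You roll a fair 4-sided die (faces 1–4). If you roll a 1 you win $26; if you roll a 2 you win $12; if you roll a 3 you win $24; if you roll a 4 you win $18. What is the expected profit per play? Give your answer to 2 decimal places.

$15.00

E[payout] = (1/4)·12 + (1/4)·18 + (1/4)·24 + (1/4)·26 = 20
Expected profit = 20 − 5 = 15 ≈ $15.00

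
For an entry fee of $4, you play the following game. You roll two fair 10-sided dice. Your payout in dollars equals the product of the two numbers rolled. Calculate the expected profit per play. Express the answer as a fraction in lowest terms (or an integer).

Distribution of the product of the two numbers rolled: 1 w.p. 1/100, 2 w.p. 1/50, 3 w.p. 1/50, 4 w.p. 3/100, 5 w.p. 1/50, 6 w.p. 1/25, …
E[payout] = (1/100)·1 + (1/50)·2 + (1/50)·3 + (3/100)·4 + (1/50)·5 + (1/25)·6 + (1/50)·7 + (1/25)·8 + (3/100)·9 + (1/25)·10 + (1/25)·12 + (1/50)·14 + (1/50)·15 + (3/100)·16 + (1/25)·18 + (1/25)·20 + (1/50)·21 + (1/25)·24 + (1/100)·25 + (1/50)·27 + (1/50)·28 + (1/25)·30 + (1/50)·32 + (1/50)·35 + (3/100)·36 + (1/25)·40 + (1/50)·42 + (1/50)·45 + (1/50)·48 + (1/100)·49 + (1/50)·50 + (1/50)·54 + (1/50)·56 + (1/50)·60 + (1/50)·63 + (1/100)·64 + (1/50)·70 + (1/50)·72 + (1/50)·80 + (1/100)·81 + (1/50)·90 + (1/100)·100 = 121/4
Expected profit = 121/4 − 4 = 105/4

105/4 dollars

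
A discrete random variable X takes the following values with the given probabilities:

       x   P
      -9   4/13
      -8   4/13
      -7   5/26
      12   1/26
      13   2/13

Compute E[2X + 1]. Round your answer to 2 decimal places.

E[2x+1] = (4/13)·(-17) + (4/13)·(-15) + (5/26)·(-13) + (1/26)·25 + (2/13)·27
     = -94/13 ≈ -7.23

-7.23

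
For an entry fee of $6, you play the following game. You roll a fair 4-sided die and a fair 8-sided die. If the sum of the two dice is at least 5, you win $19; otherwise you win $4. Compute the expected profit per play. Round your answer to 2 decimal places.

$10.19

E[payout] = (3/16)·4 + (13/16)·19 = 259/16
Expected profit = 259/16 − 6 = 163/16 ≈ $10.19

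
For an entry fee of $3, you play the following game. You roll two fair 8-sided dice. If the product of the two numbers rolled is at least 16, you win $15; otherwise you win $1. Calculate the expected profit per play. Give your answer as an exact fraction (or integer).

E[payout] = (31/64)·1 + (33/64)·15 = 263/32
Expected profit = 263/32 − 3 = 167/32

167/32 dollars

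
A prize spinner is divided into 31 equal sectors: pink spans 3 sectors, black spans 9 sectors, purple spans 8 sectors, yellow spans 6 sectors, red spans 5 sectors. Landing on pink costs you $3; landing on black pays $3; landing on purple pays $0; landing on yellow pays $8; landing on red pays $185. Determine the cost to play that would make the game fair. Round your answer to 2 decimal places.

E[payout] = (3/31)·(-3) + (9/31)·3 + (8/31)·0 + (6/31)·8 + (5/31)·185 = 991/31
Fair fee = E[payout] = 991/31 ≈ $31.97

$31.97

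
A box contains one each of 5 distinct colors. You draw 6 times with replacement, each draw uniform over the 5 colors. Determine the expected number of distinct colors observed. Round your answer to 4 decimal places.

3.6893

Let Xⱼ=1 if type j appears at least once. P(Xⱼ=1) = 1 − ((5−1)/5)^6 = 11529/15625.
E[#distinct] = 5·11529/15625 = 11529/3125.
≈ 3.6893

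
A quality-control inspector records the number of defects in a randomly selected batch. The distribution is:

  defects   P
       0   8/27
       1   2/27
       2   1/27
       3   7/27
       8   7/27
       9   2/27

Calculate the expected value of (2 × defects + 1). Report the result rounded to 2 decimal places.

8.33

E[2x+1] = (8/27)·1 + (2/27)·3 + (1/27)·5 + (7/27)·7 + (7/27)·17 + (2/27)·19
     = 25/3 ≈ 8.33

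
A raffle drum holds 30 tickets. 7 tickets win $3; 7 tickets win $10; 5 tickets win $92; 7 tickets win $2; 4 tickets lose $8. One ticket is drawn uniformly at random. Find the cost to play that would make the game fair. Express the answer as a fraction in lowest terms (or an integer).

533/30 dollars

E[payout] = (7/30)·3 + (7/30)·10 + (5/30)·92 + (7/30)·2 + (4/30)·(-8) = 533/30
Fair fee = E[payout] = 533/30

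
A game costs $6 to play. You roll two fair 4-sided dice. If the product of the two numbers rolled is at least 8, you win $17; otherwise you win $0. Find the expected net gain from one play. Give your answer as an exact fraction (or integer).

E[payout] = (5/8)·0 + (3/8)·17 = 51/8
Expected profit = 51/8 − 6 = 3/8

3/8 dollars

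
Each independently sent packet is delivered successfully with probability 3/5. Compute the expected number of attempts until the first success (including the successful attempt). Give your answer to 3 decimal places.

1.667

For a geometric distribution, E[trials] = 1/p = 1/(3/5) = 5/3.
≈ 1.667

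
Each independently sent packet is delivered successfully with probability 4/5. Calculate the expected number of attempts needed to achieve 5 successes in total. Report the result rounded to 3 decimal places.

6.250

By linearity (sum of 5 independent geometric waits), E[trials] = 5/p = 5/(4/5) = 25/4.
≈ 6.250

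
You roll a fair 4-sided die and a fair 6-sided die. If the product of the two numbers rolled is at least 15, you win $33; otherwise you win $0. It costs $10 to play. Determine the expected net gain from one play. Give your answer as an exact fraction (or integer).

E[payout] = (19/24)·0 + (5/24)·33 = 55/8
Expected profit = 55/8 − 10 = -25/8

-25/8 dollars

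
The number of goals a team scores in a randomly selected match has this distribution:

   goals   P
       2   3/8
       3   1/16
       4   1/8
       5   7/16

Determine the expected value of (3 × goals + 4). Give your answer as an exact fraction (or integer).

119/8

E[3x+4] = (3/8)·10 + (1/16)·13 + (1/8)·16 + (7/16)·19
     = 119/8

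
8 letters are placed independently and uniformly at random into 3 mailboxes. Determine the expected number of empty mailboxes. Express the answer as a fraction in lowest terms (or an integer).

256/2187

Let Xⱼ=1 if mailbox j is empty. P(Xⱼ=1) = ((3-1)/3)^8 = 256/6561.
By linearity, E[#empty] = 3·256/6561 = 256/2187.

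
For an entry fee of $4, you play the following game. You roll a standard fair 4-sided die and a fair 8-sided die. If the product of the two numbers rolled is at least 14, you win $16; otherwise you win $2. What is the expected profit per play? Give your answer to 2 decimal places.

$2.81

E[payout] = (21/32)·2 + (11/32)·16 = 109/16
Expected profit = 109/16 − 4 = 45/16 ≈ $2.81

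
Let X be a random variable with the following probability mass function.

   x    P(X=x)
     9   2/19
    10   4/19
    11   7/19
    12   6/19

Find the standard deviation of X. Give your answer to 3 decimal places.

0.968

E[X] = 207/19, E[X²] = 2273/19
Var(X) = E[X²] − (E[X])² = 2273/19 − 42849/361 = 338/361
SD(X) = √(338/361) ≈ 0.968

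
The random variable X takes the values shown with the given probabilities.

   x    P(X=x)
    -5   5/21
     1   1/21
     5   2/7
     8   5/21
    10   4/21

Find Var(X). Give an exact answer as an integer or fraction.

13520/441

E[X] = (5/21)·(-5) + (1/21)·1 + (2/7)·5 + (5/21)·8 + (4/21)·10 = 86/21
E[X²] = (5/21)·25 + (1/21)·1 + (2/7)·25 + (5/21)·64 + (4/21)·100 = 332/7
Var(X) = 332/7 − (86/21)² = 13520/441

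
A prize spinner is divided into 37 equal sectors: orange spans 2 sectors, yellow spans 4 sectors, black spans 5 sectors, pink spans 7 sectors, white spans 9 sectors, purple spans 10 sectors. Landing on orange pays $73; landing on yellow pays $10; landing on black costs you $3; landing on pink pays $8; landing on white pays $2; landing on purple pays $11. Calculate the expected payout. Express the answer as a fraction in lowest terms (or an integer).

355/37 dollars

E[payout] = (2/37)·73 + (4/37)·10 + (5/37)·(-3) + (7/37)·8 + (9/37)·2 + (10/37)·11 = 355/37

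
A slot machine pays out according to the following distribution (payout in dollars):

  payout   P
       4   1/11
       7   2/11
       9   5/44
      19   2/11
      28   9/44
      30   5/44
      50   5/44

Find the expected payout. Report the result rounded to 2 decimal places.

$20.93

E[X] = (1/11)·4 + (2/11)·7 + (5/44)·9 + (2/11)·19 + (9/44)·28 + (5/44)·30 + (5/44)·50
     = 921/44 ≈ 20.93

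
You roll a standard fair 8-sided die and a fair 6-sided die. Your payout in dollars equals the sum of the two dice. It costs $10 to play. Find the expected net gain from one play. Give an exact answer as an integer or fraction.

Distribution of the sum of the two dice: 2 w.p. 1/48, 3 w.p. 1/24, 4 w.p. 1/16, 5 w.p. 1/12, 6 w.p. 5/48, 7 w.p. 1/8, …
E[payout] = (1/48)·2 + (1/24)·3 + (1/16)·4 + (1/12)·5 + (5/48)·6 + (1/8)·7 + (1/8)·8 + (1/8)·9 + (5/48)·10 + (1/12)·11 + (1/16)·12 + (1/24)·13 + (1/48)·14 = 8
Expected profit = 8 − 10 = -2

-$2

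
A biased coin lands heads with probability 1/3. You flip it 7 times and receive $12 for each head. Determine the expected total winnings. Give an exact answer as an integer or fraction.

$28

E[#heads] = 7·1/3 = 7/3 (linearity over flips).
E[winnings] = 12·7/3 = 28.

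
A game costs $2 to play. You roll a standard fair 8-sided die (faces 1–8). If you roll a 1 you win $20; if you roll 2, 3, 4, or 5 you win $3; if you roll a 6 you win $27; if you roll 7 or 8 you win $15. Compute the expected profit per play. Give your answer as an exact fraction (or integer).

73/8 dollars

E[payout] = (1/2)·3 + (1/4)·15 + (1/8)·20 + (1/8)·27 = 89/8
Expected profit = 89/8 − 2 = 73/8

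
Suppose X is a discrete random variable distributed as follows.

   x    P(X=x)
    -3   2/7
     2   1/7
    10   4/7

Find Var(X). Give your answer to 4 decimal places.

33.8367

E[X] = (2/7)·(-3) + (1/7)·2 + (4/7)·10 = 36/7
E[X²] = (2/7)·9 + (1/7)·4 + (4/7)·100 = 422/7
Var(X) = 422/7 − (36/7)² = 1658/49 ≈ 33.8367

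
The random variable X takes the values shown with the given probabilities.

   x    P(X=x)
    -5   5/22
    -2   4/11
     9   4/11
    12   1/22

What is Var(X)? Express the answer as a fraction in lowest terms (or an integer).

E[X] = (5/22)·(-5) + (4/11)·(-2) + (4/11)·9 + (1/22)·12 = 43/22
E[X²] = (5/22)·25 + (4/11)·4 + (4/11)·81 + (1/22)·144 = 949/22
Var(X) = 949/22 − (43/22)² = 19029/484

19029/484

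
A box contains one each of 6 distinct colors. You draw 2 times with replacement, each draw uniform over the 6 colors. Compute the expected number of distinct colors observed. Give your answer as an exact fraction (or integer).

11/6

Let Xⱼ=1 if type j appears at least once. P(Xⱼ=1) = 1 − ((6−1)/6)^2 = 11/36.
E[#distinct] = 6·11/36 = 11/6.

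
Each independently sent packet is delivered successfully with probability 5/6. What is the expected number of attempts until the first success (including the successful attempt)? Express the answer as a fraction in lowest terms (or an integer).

For a geometric distribution, E[trials] = 1/p = 1/(5/6) = 6/5.

6/5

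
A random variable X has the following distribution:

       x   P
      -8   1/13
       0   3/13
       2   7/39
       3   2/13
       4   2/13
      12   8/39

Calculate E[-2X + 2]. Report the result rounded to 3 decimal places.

-4.564

E[-2x+2] = (1/13)·18 + (3/13)·2 + (7/39)·(-2) + (2/13)·(-4) + (2/13)·(-6) + (8/39)·(-22)
     = -178/39 ≈ -4.564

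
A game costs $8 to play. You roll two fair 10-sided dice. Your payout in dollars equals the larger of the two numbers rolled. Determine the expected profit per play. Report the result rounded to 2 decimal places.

Distribution of the larger of the two numbers rolled: 1 w.p. 1/100, 2 w.p. 3/100, 3 w.p. 1/20, 4 w.p. 7/100, 5 w.p. 9/100, 6 w.p. 11/100, …
E[payout] = (1/100)·1 + (3/100)·2 + (1/20)·3 + (7/100)·4 + (9/100)·5 + (11/100)·6 + (13/100)·7 + (3/20)·8 + (17/100)·9 + (19/100)·10 = 143/20
Expected profit = 143/20 − 8 = -17/20 ≈ -$0.85

-$0.85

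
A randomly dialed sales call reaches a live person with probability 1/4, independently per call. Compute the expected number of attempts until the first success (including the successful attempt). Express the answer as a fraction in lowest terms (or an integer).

For a geometric distribution, E[trials] = 1/p = 1/(1/4) = 4.

4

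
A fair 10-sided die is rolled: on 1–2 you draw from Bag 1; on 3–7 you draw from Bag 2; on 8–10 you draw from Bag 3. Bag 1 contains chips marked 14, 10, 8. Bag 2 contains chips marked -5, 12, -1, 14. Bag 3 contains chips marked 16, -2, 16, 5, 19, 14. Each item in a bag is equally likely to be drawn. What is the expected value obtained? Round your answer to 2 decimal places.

8.03

E[X | Bag 1] = (14 + 10 + 8)/3 = 32/3
E[X | Bag 2] = (-5 + 12 − 1 + 14)/4 = 5
E[X | Bag 3] = (16 − 2 + 16 + 5 + 19 + 14)/6 = 34/3
E[X] = (1/5)·32/3 + (1/2)·5 + (3/10)·34/3 = 241/30 ≈ 8.03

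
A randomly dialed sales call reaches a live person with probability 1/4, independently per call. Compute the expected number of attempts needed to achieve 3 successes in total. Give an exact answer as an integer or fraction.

12

By linearity (sum of 3 independent geometric waits), E[trials] = 3/p = 3/(1/4) = 12.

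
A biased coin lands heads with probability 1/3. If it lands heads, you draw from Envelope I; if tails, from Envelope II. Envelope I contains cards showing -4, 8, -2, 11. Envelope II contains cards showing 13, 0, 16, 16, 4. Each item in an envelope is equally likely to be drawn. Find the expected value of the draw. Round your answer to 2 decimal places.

7.62

E[X | Envelope I] = (-4 + 8 − 2 + 11)/4 = 13/4
E[X | Envelope II] = (13 + 0 + 16 + 16 + 4)/5 = 49/5
E[X] = (1/3)·13/4 + (2/3)·49/5 = 457/60 ≈ 7.62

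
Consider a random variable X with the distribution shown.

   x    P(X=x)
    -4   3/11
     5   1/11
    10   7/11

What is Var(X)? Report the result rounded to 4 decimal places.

37.4711

E[X] = (3/11)·(-4) + (1/11)·5 + (7/11)·10 = 63/11
E[X²] = (3/11)·16 + (1/11)·25 + (7/11)·100 = 773/11
Var(X) = 773/11 − (63/11)² = 4534/121 ≈ 37.4711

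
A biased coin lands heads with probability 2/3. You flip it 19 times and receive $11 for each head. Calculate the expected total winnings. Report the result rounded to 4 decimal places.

$139.3333

E[#heads] = 19·2/3 = 38/3 (linearity over flips).
E[winnings] = 11·38/3 = 418/3.
≈ 139.3333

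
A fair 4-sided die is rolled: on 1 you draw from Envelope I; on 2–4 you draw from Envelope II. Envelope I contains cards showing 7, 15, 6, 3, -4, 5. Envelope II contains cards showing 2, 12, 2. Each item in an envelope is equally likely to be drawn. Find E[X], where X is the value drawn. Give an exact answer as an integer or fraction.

16/3

E[X | Envelope I] = (7 + 15 + 6 + 3 − 4 + 5)/6 = 16/3
E[X | Envelope II] = (2 + 12 + 2)/3 = 16/3
E[X] = (1/4)·16/3 + (3/4)·16/3 = 16/3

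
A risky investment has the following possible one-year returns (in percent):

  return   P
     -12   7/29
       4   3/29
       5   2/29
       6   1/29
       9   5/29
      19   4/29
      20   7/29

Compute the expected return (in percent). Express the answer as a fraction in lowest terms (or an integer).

205/29

E[X] = (7/29)·(-12) + (3/29)·4 + (2/29)·5 + (1/29)·6 + (5/29)·9 + (4/29)·19 + (7/29)·20
     = 205/29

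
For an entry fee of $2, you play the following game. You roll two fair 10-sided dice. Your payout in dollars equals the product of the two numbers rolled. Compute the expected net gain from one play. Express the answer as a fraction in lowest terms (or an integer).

113/4 dollars

Distribution of the product of the two numbers rolled: 1 w.p. 1/100, 2 w.p. 1/50, 3 w.p. 1/50, 4 w.p. 3/100, 5 w.p. 1/50, 6 w.p. 1/25, …
E[payout] = (1/100)·1 + (1/50)·2 + (1/50)·3 + (3/100)·4 + (1/50)·5 + (1/25)·6 + (1/50)·7 + (1/25)·8 + (3/100)·9 + (1/25)·10 + (1/25)·12 + (1/50)·14 + (1/50)·15 + (3/100)·16 + (1/25)·18 + (1/25)·20 + (1/50)·21 + (1/25)·24 + (1/100)·25 + (1/50)·27 + (1/50)·28 + (1/25)·30 + (1/50)·32 + (1/50)·35 + (3/100)·36 + (1/25)·40 + (1/50)·42 + (1/50)·45 + (1/50)·48 + (1/100)·49 + (1/50)·50 + (1/50)·54 + (1/50)·56 + (1/50)·60 + (1/50)·63 + (1/100)·64 + (1/50)·70 + (1/50)·72 + (1/50)·80 + (1/100)·81 + (1/50)·90 + (1/100)·100 = 121/4
Expected profit = 121/4 − 2 = 113/4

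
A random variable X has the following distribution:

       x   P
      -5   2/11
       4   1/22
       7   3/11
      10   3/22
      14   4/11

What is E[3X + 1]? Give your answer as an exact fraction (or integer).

263/11

E[3x+1] = (2/11)·(-14) + (1/22)·13 + (3/11)·22 + (3/22)·31 + (4/11)·43
     = 263/11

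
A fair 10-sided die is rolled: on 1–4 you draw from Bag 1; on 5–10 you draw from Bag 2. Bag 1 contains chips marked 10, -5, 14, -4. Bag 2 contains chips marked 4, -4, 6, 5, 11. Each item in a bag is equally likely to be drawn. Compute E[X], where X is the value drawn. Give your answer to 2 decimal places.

E[X | Bag 1] = (10 − 5 + 14 − 4)/4 = 15/4
E[X | Bag 2] = (4 − 4 + 6 + 5 + 11)/5 = 22/5
E[X] = (2/5)·15/4 + (3/5)·22/5 = 207/50 ≈ 4.14

4.14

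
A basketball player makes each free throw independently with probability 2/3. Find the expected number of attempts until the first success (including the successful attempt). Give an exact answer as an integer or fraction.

3/2

For a geometric distribution, E[trials] = 1/p = 1/(2/3) = 3/2.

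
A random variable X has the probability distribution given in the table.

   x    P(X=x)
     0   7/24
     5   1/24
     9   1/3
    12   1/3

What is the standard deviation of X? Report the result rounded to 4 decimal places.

E[X] = 173/24, E[X²] = 1825/24
Var(X) = E[X²] − (E[X])² = 1825/24 − 29929/576 = 13871/576
SD(X) = √(13871/576) ≈ 4.9073

4.9073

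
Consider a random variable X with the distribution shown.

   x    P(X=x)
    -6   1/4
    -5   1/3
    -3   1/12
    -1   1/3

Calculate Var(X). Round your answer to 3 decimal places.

E[X] = (1/4)·(-6) + (1/3)·(-5) + (1/12)·(-3) + (1/3)·(-1) = -15/4
E[X²] = (1/4)·36 + (1/3)·25 + (1/12)·9 + (1/3)·1 = 221/12
Var(X) = 221/12 − (-15/4)² = 209/48 ≈ 4.354

4.354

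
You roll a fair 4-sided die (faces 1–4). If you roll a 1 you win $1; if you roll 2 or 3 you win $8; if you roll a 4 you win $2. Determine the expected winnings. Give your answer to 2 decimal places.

$4.75

E[payout] = (1/4)·1 + (1/4)·2 + (1/2)·8 = 19/4
≈ $4.75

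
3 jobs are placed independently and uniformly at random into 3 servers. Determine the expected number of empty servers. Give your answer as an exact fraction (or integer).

Let Xⱼ=1 if server j is empty. P(Xⱼ=1) = ((3-1)/3)^3 = 8/27.
By linearity, E[#empty] = 3·8/27 = 8/9.

8/9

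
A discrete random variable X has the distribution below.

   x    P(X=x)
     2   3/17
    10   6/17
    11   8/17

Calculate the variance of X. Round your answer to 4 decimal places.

E[X] = (3/17)·2 + (6/17)·10 + (8/17)·11 = 154/17
E[X²] = (3/17)·4 + (6/17)·100 + (8/17)·121 = 1580/17
Var(X) = 1580/17 − (154/17)² = 3144/289 ≈ 10.8789

10.8789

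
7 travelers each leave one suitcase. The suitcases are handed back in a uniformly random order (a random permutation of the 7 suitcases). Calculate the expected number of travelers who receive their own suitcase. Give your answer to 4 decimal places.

1.0000

Let Xᵢ = 1 if person i gets their own suitcase. For each i, P(Xᵢ=1) = 1/7.
By linearity of expectation, E[X₁+…+X_7] = 7·(1/7) = 1.
≈ 1.0000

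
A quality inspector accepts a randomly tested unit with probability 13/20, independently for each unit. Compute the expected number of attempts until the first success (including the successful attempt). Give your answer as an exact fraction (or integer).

20/13

For a geometric distribution, E[trials] = 1/p = 1/(13/20) = 20/13.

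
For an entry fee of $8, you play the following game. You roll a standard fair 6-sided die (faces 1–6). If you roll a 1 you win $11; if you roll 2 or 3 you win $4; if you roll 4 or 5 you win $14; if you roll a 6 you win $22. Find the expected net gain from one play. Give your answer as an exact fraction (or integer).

7/2 dollars

E[payout] = (1/3)·4 + (1/6)·11 + (1/3)·14 + (1/6)·22 = 23/2
Expected profit = 23/2 − 8 = 7/2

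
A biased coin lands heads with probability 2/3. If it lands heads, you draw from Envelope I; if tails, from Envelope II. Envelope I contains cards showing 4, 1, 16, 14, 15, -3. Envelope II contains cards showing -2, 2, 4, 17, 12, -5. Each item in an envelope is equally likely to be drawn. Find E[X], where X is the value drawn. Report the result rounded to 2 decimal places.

E[X | Envelope I] = (4 + 1 + 16 + 14 + 15 − 3)/6 = 47/6
E[X | Envelope II] = (-2 + 2 + 4 + 17 + 12 − 5)/6 = 14/3
E[X] = (2/3)·47/6 + (1/3)·14/3 = 61/9 ≈ 6.78

6.78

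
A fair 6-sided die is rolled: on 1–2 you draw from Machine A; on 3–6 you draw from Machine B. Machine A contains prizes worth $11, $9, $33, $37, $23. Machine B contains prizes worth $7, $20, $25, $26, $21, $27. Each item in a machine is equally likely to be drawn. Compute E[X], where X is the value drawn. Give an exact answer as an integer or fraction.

323/15 dollars

E[X | Machine A] = (11 + 9 + 33 + 37 + 23)/5 = 113/5
E[X | Machine B] = (7 + 20 + 25 + 26 + 21 + 27)/6 = 21
E[X] = (1/3)·113/5 + (2/3)·21 = 323/15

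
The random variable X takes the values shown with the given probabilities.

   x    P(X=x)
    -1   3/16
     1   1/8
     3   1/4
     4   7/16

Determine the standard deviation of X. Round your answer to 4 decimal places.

1.9029

E[X] = 39/16, E[X²] = 153/16
Var(X) = E[X²] − (E[X])² = 153/16 − 1521/256 = 927/256
SD(X) = √(927/256) ≈ 1.9029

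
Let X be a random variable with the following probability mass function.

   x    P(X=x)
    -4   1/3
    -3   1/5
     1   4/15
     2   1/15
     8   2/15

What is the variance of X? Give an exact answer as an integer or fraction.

E[X] = (1/3)·(-4) + (1/5)·(-3) + (4/15)·1 + (1/15)·2 + (2/15)·8 = -7/15
E[X²] = (1/3)·16 + (1/5)·9 + (4/15)·1 + (1/15)·4 + (2/15)·64 = 81/5
Var(X) = 81/5 − (-7/15)² = 3596/225

3596/225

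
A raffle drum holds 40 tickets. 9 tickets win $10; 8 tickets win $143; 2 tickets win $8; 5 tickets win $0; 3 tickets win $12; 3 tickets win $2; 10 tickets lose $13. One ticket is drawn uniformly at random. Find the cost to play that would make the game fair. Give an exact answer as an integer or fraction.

E[payout] = (9/40)·10 + (8/40)·143 + (2/40)·8 + (5/40)·0 + (3/40)·12 + (3/40)·2 + (10/40)·(-13) = 581/20
Fair fee = E[payout] = 581/20

581/20 dollars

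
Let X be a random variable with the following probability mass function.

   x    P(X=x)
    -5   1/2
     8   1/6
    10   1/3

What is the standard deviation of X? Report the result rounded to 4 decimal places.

7.1976

E[X] = 13/6, E[X²] = 113/2
Var(X) = E[X²] − (E[X])² = 113/2 − 169/36 = 1865/36
SD(X) = √(1865/36) ≈ 7.1976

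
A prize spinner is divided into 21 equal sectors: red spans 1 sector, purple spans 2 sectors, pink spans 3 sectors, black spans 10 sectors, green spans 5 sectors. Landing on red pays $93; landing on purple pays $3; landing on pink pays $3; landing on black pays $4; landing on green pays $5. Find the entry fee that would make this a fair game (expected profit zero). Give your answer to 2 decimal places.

$8.24

E[payout] = (1/21)·93 + (2/21)·3 + (3/21)·3 + (10/21)·4 + (5/21)·5 = 173/21
Fair fee = E[payout] = 173/21 ≈ $8.24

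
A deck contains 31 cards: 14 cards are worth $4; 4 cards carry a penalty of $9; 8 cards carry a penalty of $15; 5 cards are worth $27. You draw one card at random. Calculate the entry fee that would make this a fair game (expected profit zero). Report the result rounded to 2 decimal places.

$1.13

E[payout] = (14/31)·4 + (4/31)·(-9) + (8/31)·(-15) + (5/31)·27 = 35/31
Fair fee = E[payout] = 35/31 ≈ $1.13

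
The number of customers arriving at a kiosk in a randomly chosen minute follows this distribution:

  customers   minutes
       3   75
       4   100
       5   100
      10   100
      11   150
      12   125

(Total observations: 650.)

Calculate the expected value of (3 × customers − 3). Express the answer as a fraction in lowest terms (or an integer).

555/26

Total = 650, so P(customers=3) = 75/650, etc.
E[3x-3] = (3/26)·6 + (2/13)·9 + (2/13)·12 + (2/13)·27 + (3/13)·30 + (5/26)·33
     = 555/26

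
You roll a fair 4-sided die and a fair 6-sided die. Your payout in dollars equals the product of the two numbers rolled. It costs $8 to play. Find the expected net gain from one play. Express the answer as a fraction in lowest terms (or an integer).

Distribution of the product of the two numbers rolled: 1 w.p. 1/24, 2 w.p. 1/12, 3 w.p. 1/12, 4 w.p. 1/8, 5 w.p. 1/24, 6 w.p. 1/8, …
E[payout] = (1/24)·1 + (1/12)·2 + (1/12)·3 + (1/8)·4 + (1/24)·5 + (1/8)·6 + (1/12)·8 + (1/24)·9 + (1/24)·10 + (1/8)·12 + (1/24)·15 + (1/24)·16 + (1/24)·18 + (1/24)·20 + (1/24)·24 = 35/4
Expected profit = 35/4 − 8 = 3/4

3/4 dollars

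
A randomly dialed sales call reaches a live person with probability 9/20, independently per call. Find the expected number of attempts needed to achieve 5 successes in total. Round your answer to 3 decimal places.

11.111

By linearity (sum of 5 independent geometric waits), E[trials] = 5/p = 5/(9/20) = 100/9.
≈ 11.111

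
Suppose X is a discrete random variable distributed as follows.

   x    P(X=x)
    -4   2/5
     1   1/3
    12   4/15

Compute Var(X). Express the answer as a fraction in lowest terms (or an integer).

9314/225

E[X] = (2/5)·(-4) + (1/3)·1 + (4/15)·12 = 29/15
E[X²] = (2/5)·16 + (1/3)·1 + (4/15)·144 = 677/15
Var(X) = 677/15 − (29/15)² = 9314/225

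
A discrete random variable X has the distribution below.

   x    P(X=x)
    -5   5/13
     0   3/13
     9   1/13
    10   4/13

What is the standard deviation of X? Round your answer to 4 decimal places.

6.5732

E[X] = 24/13, E[X²] = 606/13
Var(X) = E[X²] − (E[X])² = 606/13 − 576/169 = 7302/169
SD(X) = √(7302/169) ≈ 6.5732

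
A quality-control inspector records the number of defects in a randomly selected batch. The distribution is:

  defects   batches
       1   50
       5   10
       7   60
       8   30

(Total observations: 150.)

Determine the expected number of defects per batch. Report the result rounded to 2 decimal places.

Total = 150, so P(defects=1) = 50/150, etc.
E[X] = (1/3)·1 + (1/15)·5 + (2/5)·7 + (1/5)·8
     = 76/15 ≈ 5.07

5.07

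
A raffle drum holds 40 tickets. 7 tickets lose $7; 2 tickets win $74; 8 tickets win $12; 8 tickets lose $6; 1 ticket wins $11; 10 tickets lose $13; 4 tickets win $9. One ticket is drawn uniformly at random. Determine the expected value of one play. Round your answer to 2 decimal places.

E[payout] = (7/40)·(-7) + (2/40)·74 + (8/40)·12 + (8/40)·(-6) + (1/40)·11 + (10/40)·(-13) + (4/40)·9 = 8/5
≈ $1.60

$1.60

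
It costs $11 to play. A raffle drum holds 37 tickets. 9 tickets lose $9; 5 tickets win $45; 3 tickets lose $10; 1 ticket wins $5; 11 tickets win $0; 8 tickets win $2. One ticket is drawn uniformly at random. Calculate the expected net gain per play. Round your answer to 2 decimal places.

E[payout] = (9/37)·(-9) + (5/37)·45 + (3/37)·(-10) + (1/37)·5 + (11/37)·0 + (8/37)·2 = 135/37
Expected profit = 135/37 − 11 = -272/37 ≈ -$7.35

-$7.35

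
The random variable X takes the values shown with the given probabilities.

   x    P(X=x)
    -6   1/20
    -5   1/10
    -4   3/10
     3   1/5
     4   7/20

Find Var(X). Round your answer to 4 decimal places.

16.5000

E[X] = (1/20)·(-6) + (1/10)·(-5) + (3/10)·(-4) + (1/5)·3 + (7/20)·4 = 0
E[X²] = (1/20)·36 + (1/10)·25 + (3/10)·16 + (1/5)·9 + (7/20)·16 = 33/2
Var(X) = 33/2 − (0)² = 33/2 ≈ 16.5000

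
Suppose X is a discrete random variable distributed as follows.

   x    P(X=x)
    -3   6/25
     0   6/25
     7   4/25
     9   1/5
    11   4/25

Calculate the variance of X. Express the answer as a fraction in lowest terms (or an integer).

E[X] = (6/25)·(-3) + (6/25)·0 + (4/25)·7 + (1/5)·9 + (4/25)·11 = 99/25
E[X²] = (6/25)·9 + (6/25)·0 + (4/25)·49 + (1/5)·81 + (4/25)·121 = 1139/25
Var(X) = 1139/25 − (99/25)² = 18674/625

18674/625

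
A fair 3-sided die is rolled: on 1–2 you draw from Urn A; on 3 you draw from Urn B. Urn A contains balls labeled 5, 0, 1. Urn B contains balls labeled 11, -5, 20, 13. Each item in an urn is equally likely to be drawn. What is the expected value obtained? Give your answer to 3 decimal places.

4.583

E[X | Urn A] = (5 + 0 + 1)/3 = 2
E[X | Urn B] = (11 − 5 + 20 + 13)/4 = 39/4
E[X] = (2/3)·2 + (1/3)·39/4 = 55/12 ≈ 4.583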